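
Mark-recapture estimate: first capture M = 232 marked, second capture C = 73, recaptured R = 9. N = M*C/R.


N = M * C / R = 232 * 73 / 9 = 16936 / 9 = 1881.78 ≈ 1882

1882 individuals


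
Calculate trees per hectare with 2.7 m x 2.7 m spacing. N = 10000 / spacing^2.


N = 10000 / 2.7^2 = 10000 / 7.29 = 1371.74 ≈ 1372 trees/ha

1372 trees/ha


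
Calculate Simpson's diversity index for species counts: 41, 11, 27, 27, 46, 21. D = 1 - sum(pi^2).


Total N = 41 + 11 + 27 + 27 + 46 + 21 = 173
Per-species terms:
  p = 41/173 = 0.236994; p^2 = 0.236994^2 = 0.056166
  p = 11/173 = 0.063584; p^2 = 0.063584^2 = 0.004043
  p = 27/173 = 0.156069; p^2 = 0.156069^2 = 0.024358
  p = 27/173 = 0.156069; p^2 = 0.156069^2 = 0.024358
  p = 46/173 = 0.265896; p^2 = 0.265896^2 = 0.070701
  p = 21/173 = 0.121387; p^2 = 0.121387^2 = 0.014735
sum(p^2) = 0.056166 + 0.004043 + 0.024358 + 0.024358 + 0.070701 + 0.014735 = 0.194361
D = 1 - 0.194361 = 0.805639 ≈ 0.8056

0.8056


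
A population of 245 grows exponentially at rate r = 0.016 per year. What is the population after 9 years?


r*t = 0.016 * 9 = 0.144
exp(0.144) = 1.15488
N = 245 * 1.15488 = 282.946 ≈ 283

283


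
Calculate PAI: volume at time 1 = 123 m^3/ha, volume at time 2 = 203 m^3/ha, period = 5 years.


PAI = (V2 - V1) / period = (203 - 123) / 5 = 80 / 5 = 16.00 m^3/ha/yr

16.00 m^3/ha/yr


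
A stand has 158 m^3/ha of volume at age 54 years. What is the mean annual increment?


MAI = 158 / 54 = 2.9259 ≈ 2.93 m^3/ha/yr

2.93 m^3/ha/yr


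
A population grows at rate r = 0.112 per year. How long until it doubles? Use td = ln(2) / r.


td = ln(2) / 0.112 = 0.693147 / 0.112 = 6.18881 ≈ 6.2 years

6.2 years


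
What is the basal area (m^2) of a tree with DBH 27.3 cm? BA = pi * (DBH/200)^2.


D/200 = 27.3/200 = 0.1365 m
(D/200)^2 = 0.1365^2 = 0.01863225
BA = 3.141593 * 0.01863225 = 0.0585349 ≈ 0.0585 m^2

0.0585 m^2


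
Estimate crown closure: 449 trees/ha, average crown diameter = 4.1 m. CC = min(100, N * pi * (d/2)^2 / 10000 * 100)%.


(d/2)^2 = (4.1/2)^2 = 2.05^2 = 4.2025
Crown area = 3.141593 * 4.2025 = 13.2025 m^2
N * area / 10000 * 100 = 449 * 13.2025 / 10000 * 100 = 59.2792
CC = min(100, 59.2792) = 59.2792 ≈ 59.3%

59.3%


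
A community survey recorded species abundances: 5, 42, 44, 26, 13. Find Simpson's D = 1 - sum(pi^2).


Total N = 5 + 42 + 44 + 26 + 13 = 130
Per-species terms:
  p = 5/130 = 0.038462; p^2 = 0.038462^2 = 0.001479
  p = 42/130 = 0.323077; p^2 = 0.323077^2 = 0.104379
  p = 44/130 = 0.338462; p^2 = 0.338462^2 = 0.114557
  p = 26/130 = 0.200000; p^2 = 0.200000^2 = 0.040000
  p = 13/130 = 0.100000; p^2 = 0.100000^2 = 0.010000
sum(p^2) = 0.001479 + 0.104379 + 0.114557 + 0.040000 + 0.010000 = 0.270415
D = 1 - 0.270415 = 0.729585 ≈ 0.7296

0.7296


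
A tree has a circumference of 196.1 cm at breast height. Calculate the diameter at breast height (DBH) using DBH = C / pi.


DBH = C / pi = 196.1 / 3.141593 = 62.4206 ≈ 62.42 cm

62.42 cm


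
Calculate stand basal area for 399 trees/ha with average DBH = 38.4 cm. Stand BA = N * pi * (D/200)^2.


(D/200)^2 = (38.4/200)^2 = 0.192^2 = 0.036864
Individual BA = 3.141593 * 0.036864 = 0.115812 m^2
Stand BA = 399 * 0.115812 = 46.2090 ≈ 46.21 m^2/ha

46.21 m^2/ha


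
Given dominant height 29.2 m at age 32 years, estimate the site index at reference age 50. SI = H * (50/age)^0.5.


50/32 = 1.56250
(1.56250)^0.5 = 1.25000
SI = 29.2 * 1.25000 = 36.5000 ≈ 36.5 m

36.5 m


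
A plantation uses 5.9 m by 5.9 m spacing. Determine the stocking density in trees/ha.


N = 10000 / 5.9^2 = 10000 / 34.81 = 287.274 ≈ 287 trees/ha

287 trees/ha


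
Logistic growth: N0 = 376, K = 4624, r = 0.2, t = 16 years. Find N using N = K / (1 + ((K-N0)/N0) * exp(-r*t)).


(K - N0)/N0 = (4624 - 376)/376 = 4248/376 = 11.2979
r*t = 0.2 * 16 = 3.2; exp(-3.2) = 0.0407622
11.2979 * 0.0407622 = 0.460527
1 + 0.460527 = 1.46053
N = 4624 / 1.46053 = 3165.97 ≈ 3166

3166


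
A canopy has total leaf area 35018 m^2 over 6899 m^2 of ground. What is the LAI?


LAI = 35018 / 6899 = 5.0758 ≈ 5.08

5.08


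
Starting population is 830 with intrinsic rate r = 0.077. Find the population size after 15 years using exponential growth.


r*t = 0.077 * 15 = 1.155
exp(1.155) = 3.17402
N = 830 * 3.17402 = 2634.44 ≈ 2634

2634


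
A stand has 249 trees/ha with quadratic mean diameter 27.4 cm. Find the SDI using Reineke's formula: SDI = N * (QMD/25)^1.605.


QMD/25 = 27.4/25 = 1.096
(1.096)^1.605 = exp(1.605 * ln(1.096)) = exp(1.605 * 0.0916672) = exp(0.147126) = 1.15850
SDI = 249 * 1.15850 = 288.467 ≈ 288

288


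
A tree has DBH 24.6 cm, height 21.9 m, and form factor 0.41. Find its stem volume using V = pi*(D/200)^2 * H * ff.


(D/200)^2 = (24.6/200)^2 = 0.123^2 = 0.015129
BA = 3.141593 * 0.015129 = 0.0475292 m^2
V = 0.0475292 * 21.9 * 0.41 = 0.426765 ≈ 0.427 m^3

0.427 m^3


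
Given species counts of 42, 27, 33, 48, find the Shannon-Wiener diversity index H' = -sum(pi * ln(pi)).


Total N = 42 + 27 + 33 + 48 = 150
Per-species terms:
  p = 42/150 = 0.280000; ln(p) = -1.272966; p*ln(p) = 0.280000 * (-1.272966) = -0.356430
  p = 27/150 = 0.180000; ln(p) = -1.714798; p*ln(p) = 0.180000 * (-1.714798) = -0.308664
  p = 33/150 = 0.220000; ln(p) = -1.514128; p*ln(p) = 0.220000 * (-1.514128) = -0.333108
  p = 48/150 = 0.320000; ln(p) = -1.139434; p*ln(p) = 0.320000 * (-1.139434) = -0.364619
sum(p*ln(p)) = (-0.356430) + (-0.308664) + (-0.333108) + (-0.364619) = -1.362821
H' = -(-1.362821) = 1.362821 ≈ 1.3628

1.3628


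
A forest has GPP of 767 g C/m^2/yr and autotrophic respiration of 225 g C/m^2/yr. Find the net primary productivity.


NPP = GPP - Ra = 767 - 225 = 542 g C/m^2/yr

542 g C/m^2/yr


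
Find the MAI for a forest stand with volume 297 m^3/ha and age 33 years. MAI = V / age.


MAI = 297 / 33 = 9.00 m^3/ha/yr

9.00 m^3/ha/yr


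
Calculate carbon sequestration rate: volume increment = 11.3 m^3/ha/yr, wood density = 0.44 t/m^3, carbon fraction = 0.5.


C = 11.3 * 0.44 * 0.5 = 2.486 ≈ 2.49 t C/ha/yr

2.49 t C/ha/yr


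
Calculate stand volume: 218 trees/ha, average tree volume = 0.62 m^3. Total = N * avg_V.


V_stand = 218 * 0.62 = 135.16 ≈ 135.2 m^3/ha

135.2 m^3/ha


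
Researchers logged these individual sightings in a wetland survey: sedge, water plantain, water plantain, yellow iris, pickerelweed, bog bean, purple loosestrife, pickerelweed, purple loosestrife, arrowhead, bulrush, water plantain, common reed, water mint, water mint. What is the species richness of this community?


Total individuals logged = 15
Distinct species (count of individuals): sedge (1), water plantain (3), yellow iris (1), pickerelweed (2), bog bean (1), purple loosestrife (2), arrowhead (1), bulrush (1), common reed (1), water mint (2)
Species richness = number of distinct species = 10

10


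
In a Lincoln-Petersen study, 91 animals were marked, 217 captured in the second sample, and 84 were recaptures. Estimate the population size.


N = M * C / R = 91 * 217 / 84 = 19747 / 84 = 235.08 ≈ 235

235 individuals


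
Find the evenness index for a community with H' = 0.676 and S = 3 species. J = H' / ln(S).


ln(3) = 1.09861
J = H' / ln(S) = 0.676 / 1.09861 = 0.615323 ≈ 0.6153

0.6153


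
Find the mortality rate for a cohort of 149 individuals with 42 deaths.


Mortality rate = 42 / 149 = 0.281879 ≈ 0.2819

0.2819


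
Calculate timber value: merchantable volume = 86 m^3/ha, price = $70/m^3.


Value = 86 * 70 = $6020/ha

$6020/ha


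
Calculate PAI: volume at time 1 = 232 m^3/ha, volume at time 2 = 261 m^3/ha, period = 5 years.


PAI = (V2 - V1) / period = (261 - 232) / 5 = 29 / 5 = 5.80 m^3/ha/yr

5.80 m^3/ha/yr


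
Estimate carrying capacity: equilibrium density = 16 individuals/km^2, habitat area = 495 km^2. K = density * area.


K = 16 * 495 = 7920 individuals

7920 individuals


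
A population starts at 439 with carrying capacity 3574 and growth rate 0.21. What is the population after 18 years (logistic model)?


(K - N0)/N0 = (3574 - 439)/439 = 3135/439 = 7.14123
r*t = 0.21 * 18 = 3.78; exp(-3.78) = 0.0228227
7.14123 * 0.0228227 = 0.162982
1 + 0.162982 = 1.16298
N = 3574 / 1.16298 = 3073.14 ≈ 3073

3073


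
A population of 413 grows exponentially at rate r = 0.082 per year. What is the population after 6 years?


r*t = 0.082 * 6 = 0.492
exp(0.492) = 1.63558
N = 413 * 1.63558 = 675.495 ≈ 675

675


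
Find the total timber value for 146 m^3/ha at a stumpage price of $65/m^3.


Value = 146 * 65 = $9490/ha

$9490/ha


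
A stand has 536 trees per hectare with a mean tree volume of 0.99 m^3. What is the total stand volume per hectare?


V_stand = 536 * 0.99 = 530.64 ≈ 530.6 m^3/ha

530.6 m^3/ha


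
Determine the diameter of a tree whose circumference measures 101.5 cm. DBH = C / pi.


DBH = C / pi = 101.5 / 3.141593 = 32.3084 ≈ 32.31 cm

32.31 cm


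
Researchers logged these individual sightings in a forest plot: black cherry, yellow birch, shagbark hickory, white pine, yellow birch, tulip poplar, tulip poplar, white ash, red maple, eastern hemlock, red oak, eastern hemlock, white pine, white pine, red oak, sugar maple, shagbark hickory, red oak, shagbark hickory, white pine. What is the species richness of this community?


Total individuals logged = 20
Distinct species (count of individuals): black cherry (1), yellow birch (2), shagbark hickory (3), white pine (4), tulip poplar (2), white ash (1), red maple (1), eastern hemlock (2), red oak (3), sugar maple (1)
Species richness = number of distinct species = 10

10


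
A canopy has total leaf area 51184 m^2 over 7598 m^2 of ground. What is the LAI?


LAI = 51184 / 7598 = 6.7365 ≈ 6.74

6.74


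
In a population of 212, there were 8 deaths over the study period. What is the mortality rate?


Mortality rate = 8 / 212 = 0.037736 ≈ 0.0377

0.0377


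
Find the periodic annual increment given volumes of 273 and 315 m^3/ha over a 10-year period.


PAI = (V2 - V1) / period = (315 - 273) / 10 = 42 / 10 = 4.20 m^3/ha/yr

4.20 m^3/ha/yr


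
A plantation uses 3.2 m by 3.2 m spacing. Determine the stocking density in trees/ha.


N = 10000 / 3.2^2 = 10000 / 10.24 = 976.563 ≈ 977 trees/ha

977 trees/ha


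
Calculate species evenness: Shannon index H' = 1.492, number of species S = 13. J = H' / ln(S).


ln(13) = 2.56495
J = H' / ln(S) = 1.492 / 2.56495 = 0.581688 ≈ 0.5817

0.5817


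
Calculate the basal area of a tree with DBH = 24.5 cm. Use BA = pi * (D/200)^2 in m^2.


D/200 = 24.5/200 = 0.1225 m
(D/200)^2 = 0.1225^2 = 0.01500625
BA = 3.141593 * 0.01500625 = 0.0471435 ≈ 0.0471 m^2

0.0471 m^2


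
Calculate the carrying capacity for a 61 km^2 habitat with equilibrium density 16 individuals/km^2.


K = 16 * 61 = 976 individuals

976 individuals


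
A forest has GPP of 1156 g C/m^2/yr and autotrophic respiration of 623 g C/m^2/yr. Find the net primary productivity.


NPP = GPP - Ra = 1156 - 623 = 533 g C/m^2/yr

533 g C/m^2/yr


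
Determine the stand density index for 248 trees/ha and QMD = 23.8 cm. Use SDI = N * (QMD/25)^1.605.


QMD/25 = 23.8/25 = 0.952
(0.952)^1.605 = exp(1.605 * ln(0.952)) = exp(1.605 * (-0.0491902)) = exp(-0.0789503) = 0.924086
SDI = 248 * 0.924086 = 229.173 ≈ 229

229


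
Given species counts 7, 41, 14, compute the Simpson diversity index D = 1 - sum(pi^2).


Total N = 7 + 41 + 14 = 62
Per-species terms:
  p = 7/62 = 0.112903; p^2 = 0.112903^2 = 0.012747
  p = 41/62 = 0.661290; p^2 = 0.661290^2 = 0.437304
  p = 14/62 = 0.225806; p^2 = 0.225806^2 = 0.050988
sum(p^2) = 0.012747 + 0.437304 + 0.050988 = 0.501039
D = 1 - 0.501039 = 0.498961 ≈ 0.4990

0.4990


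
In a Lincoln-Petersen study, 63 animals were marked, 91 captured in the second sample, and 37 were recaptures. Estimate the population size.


N = M * C / R = 63 * 91 / 37 = 5733 / 37 = 154.95 ≈ 155

155 individuals


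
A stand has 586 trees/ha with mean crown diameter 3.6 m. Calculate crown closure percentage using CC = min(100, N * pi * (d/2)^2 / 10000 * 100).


(d/2)^2 = (3.6/2)^2 = 1.8^2 = 3.24
Crown area = 3.141593 * 3.24 = 10.1788 m^2
N * area / 10000 * 100 = 586 * 10.1788 / 10000 * 100 = 59.6478
CC = min(100, 59.6478) = 59.6478 ≈ 59.6%

59.6%


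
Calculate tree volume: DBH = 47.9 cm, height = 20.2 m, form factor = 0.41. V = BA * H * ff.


(D/200)^2 = (47.9/200)^2 = 0.2395^2 = 0.05736025
BA = 3.141593 * 0.05736025 = 0.180203 m^2
V = 0.180203 * 20.2 * 0.41 = 1.49244 ≈ 1.492 m^3

1.492 m^3


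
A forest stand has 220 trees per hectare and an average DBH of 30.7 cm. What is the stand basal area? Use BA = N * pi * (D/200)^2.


(D/200)^2 = (30.7/200)^2 = 0.1535^2 = 0.02356225
Individual BA = 3.141593 * 0.02356225 = 0.0740230 m^2
Stand BA = 220 * 0.0740230 = 16.2851 ≈ 16.29 m^2/ha

16.29 m^2/ha


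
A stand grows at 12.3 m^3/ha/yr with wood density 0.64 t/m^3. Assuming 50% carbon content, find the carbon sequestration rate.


C = 12.3 * 0.64 * 0.5 = 3.936 ≈ 3.94 t C/ha/yr

3.94 t C/ha/yr


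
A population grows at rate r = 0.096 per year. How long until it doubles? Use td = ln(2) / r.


td = ln(2) / 0.096 = 0.693147 / 0.096 = 7.22028 ≈ 7.2 years

7.2 years


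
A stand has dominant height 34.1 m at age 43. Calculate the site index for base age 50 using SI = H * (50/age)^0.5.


50/43 = 1.16279
(1.16279)^0.5 = 1.07833
SI = 34.1 * 1.07833 = 36.7711 ≈ 36.8 m

36.8 m


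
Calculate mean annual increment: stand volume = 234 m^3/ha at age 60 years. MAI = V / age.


MAI = 234 / 60 = 3.90 m^3/ha/yr

3.90 m^3/ha/yr


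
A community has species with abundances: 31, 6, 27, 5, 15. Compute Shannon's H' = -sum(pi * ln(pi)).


Total N = 31 + 6 + 27 + 5 + 15 = 84
Per-species terms:
  p = 31/84 = 0.369048; ln(p) = -0.996829; p*ln(p) = 0.369048 * (-0.996829) = -0.367878
  p = 6/84 = 0.071429; ln(p) = -2.639051; p*ln(p) = 0.071429 * (-2.639051) = -0.188505
  p = 27/84 = 0.321429; ln(p) = -1.134979; p*ln(p) = 0.321429 * (-1.134979) = -0.364815
  p = 5/84 = 0.059524; ln(p) = -2.821376; p*ln(p) = 0.059524 * (-2.821376) = -0.167940
  p = 15/84 = 0.178571; ln(p) = -1.722769; p*ln(p) = 0.178571 * (-1.722769) = -0.307637
sum(p*ln(p)) = (-0.367878) + (-0.188505) + (-0.364815) + (-0.167940) + (-0.307637) = -1.396775
H' = -(-1.396775) = 1.396775 ≈ 1.3968

1.3968


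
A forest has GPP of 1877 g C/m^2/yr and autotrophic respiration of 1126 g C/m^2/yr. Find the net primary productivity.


NPP = GPP - Ra = 1877 - 1126 = 751 g C/m^2/yr

751 g C/m^2/yr


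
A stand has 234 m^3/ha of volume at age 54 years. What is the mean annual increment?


MAI = 234 / 54 = 4.3333 ≈ 4.33 m^3/ha/yr

4.33 m^3/ha/yr


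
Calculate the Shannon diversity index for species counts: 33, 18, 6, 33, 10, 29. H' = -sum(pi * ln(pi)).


Total N = 33 + 18 + 6 + 33 + 10 + 29 = 129
Per-species terms:
  p = 33/129 = 0.255814; ln(p) = -1.363305; p*ln(p) = 0.255814 * (-1.363305) = -0.348753
  p = 18/129 = 0.139535; ln(p) = -1.969440; p*ln(p) = 0.139535 * (-1.969440) = -0.274806
  p = 6/129 = 0.046512; ln(p) = -3.068045; p*ln(p) = 0.046512 * (-3.068045) = -0.142701
  p = 33/129 = 0.255814; ln(p) = -1.363305; p*ln(p) = 0.255814 * (-1.363305) = -0.348753
  p = 10/129 = 0.077519; ln(p) = -2.557232; p*ln(p) = 0.077519 * (-2.557232) = -0.198234
  p = 29/129 = 0.224806; ln(p) = -1.492517; p*ln(p) = 0.224806 * (-1.492517) = -0.335527
sum(p*ln(p)) = (-0.348753) + (-0.274806) + (-0.142701) + (-0.348753) + (-0.198234) + (-0.335527) = -1.648774
H' = -(-1.648774) = 1.648774 ≈ 1.6488

1.6488


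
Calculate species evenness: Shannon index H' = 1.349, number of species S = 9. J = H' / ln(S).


ln(9) = 2.19722
J = H' / ln(S) = 1.349 / 2.19722 = 0.613958 ≈ 0.6140

0.6140


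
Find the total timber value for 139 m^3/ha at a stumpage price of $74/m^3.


Value = 139 * 74 = $10286/ha

$10286/ha


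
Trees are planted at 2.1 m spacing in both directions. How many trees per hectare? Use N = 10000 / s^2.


N = 10000 / 2.1^2 = 10000 / 4.41 = 2267.57 ≈ 2268 trees/ha

2268 trees/ha


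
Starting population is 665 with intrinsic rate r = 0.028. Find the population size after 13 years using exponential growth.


r*t = 0.028 * 13 = 0.364
exp(0.364) = 1.43907
N = 665 * 1.43907 = 956.982 ≈ 957

957


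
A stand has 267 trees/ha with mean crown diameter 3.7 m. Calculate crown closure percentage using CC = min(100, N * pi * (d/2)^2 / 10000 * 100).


(d/2)^2 = (3.7/2)^2 = 1.85^2 = 3.4225
Crown area = 3.141593 * 3.4225 = 10.7521 m^2
N * area / 10000 * 100 = 267 * 10.7521 / 10000 * 100 = 28.7081
CC = min(100, 28.7081) = 28.7081 ≈ 28.7%

28.7%


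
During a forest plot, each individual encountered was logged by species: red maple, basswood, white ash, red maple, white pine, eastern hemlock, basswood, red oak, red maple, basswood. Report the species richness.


Total individuals logged = 10
Distinct species (count of individuals): red maple (3), basswood (3), white ash (1), white pine (1), eastern hemlock (1), red oak (1)
Species richness = number of distinct species = 6

6


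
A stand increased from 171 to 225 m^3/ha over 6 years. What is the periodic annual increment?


PAI = (V2 - V1) / period = (225 - 171) / 6 = 54 / 6 = 9.00 m^3/ha/yr

9.00 m^3/ha/yr


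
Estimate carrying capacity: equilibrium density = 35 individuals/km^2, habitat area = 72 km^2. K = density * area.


K = 35 * 72 = 2520 individuals

2520 individuals


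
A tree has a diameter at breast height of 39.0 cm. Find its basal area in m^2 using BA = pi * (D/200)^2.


D/200 = 39.0/200 = 0.195 m
(D/200)^2 = 0.195^2 = 0.038025
BA = 3.141593 * 0.038025 = 0.119459 ≈ 0.1195 m^2

0.1195 m^2


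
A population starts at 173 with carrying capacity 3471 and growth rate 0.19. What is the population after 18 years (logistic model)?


(K - N0)/N0 = (3471 - 173)/173 = 3298/173 = 19.0636
r*t = 0.19 * 18 = 3.42; exp(-3.42) = 0.0327124
19.0636 * 0.0327124 = 0.623616
1 + 0.623616 = 1.62362
N = 3471 / 1.62362 = 2137.82 ≈ 2138

2138


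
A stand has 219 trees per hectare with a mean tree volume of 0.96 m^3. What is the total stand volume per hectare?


V_stand = 219 * 0.96 = 210.24 ≈ 210.2 m^3/ha

210.2 m^3/ha


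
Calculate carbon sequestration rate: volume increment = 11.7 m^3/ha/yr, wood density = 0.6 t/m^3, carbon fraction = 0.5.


C = 11.7 * 0.6 * 0.5 = 3.51 t C/ha/yr

3.51 t C/ha/yr


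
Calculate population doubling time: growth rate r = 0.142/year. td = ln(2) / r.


td = ln(2) / 0.142 = 0.693147 / 0.142 = 4.88132 ≈ 4.9 years

4.9 years


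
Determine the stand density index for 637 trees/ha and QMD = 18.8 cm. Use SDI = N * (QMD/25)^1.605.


QMD/25 = 18.8/25 = 0.752
(0.752)^1.605 = exp(1.605 * ln(0.752)) = exp(1.605 * (-0.285019)) = exp(-0.457455) = 0.632892
SDI = 637 * 0.632892 = 403.152 ≈ 403

403


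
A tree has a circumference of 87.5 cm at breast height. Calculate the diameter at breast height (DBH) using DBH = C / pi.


DBH = C / pi = 87.5 / 3.141593 = 27.8521 ≈ 27.85 cm

27.85 cm


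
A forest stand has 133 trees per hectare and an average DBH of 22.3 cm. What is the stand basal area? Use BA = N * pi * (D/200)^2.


(D/200)^2 = (22.3/200)^2 = 0.1115^2 = 0.01243225
Individual BA = 3.141593 * 0.01243225 = 0.0390571 m^2
Stand BA = 133 * 0.0390571 = 5.19459 ≈ 5.19 m^2/ha

5.19 m^2/ha


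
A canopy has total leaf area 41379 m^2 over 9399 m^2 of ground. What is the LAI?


LAI = 41379 / 9399 = 4.4025 ≈ 4.40

4.40


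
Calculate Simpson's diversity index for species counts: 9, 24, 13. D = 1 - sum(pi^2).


Total N = 9 + 24 + 13 = 46
Per-species terms:
  p = 9/46 = 0.195652; p^2 = 0.195652^2 = 0.038280
  p = 24/46 = 0.521739; p^2 = 0.521739^2 = 0.272212
  p = 13/46 = 0.282609; p^2 = 0.282609^2 = 0.079868
sum(p^2) = 0.038280 + 0.272212 + 0.079868 = 0.390360
D = 1 - 0.390360 = 0.609640 ≈ 0.6096

0.6096


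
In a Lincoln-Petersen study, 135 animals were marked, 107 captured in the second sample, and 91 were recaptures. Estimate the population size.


N = M * C / R = 135 * 107 / 91 = 14445 / 91 = 158.74 ≈ 159

159 individuals


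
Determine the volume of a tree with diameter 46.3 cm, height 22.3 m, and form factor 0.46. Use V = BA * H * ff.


(D/200)^2 = (46.3/200)^2 = 0.2315^2 = 0.05359225
BA = 3.141593 * 0.05359225 = 0.168365 m^2
V = 0.168365 * 22.3 * 0.46 = 1.72709 ≈ 1.727 m^3

1.727 m^3


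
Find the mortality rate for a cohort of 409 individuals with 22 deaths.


Mortality rate = 22 / 409 = 0.053790 ≈ 0.0538

0.0538


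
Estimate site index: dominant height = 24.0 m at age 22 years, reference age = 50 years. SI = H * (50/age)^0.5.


50/22 = 2.27273
(2.27273)^0.5 = 1.50756
SI = 24.0 * 1.50756 = 36.1814 ≈ 36.2 m

36.2 m


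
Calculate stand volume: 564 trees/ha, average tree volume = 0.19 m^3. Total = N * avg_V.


V_stand = 564 * 0.19 = 107.16 ≈ 107.2 m^3/ha

107.2 m^3/ha


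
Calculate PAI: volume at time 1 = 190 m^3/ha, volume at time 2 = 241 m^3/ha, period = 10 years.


PAI = (V2 - V1) / period = (241 - 190) / 10 = 51 / 10 = 5.10 m^3/ha/yr

5.10 m^3/ha/yr


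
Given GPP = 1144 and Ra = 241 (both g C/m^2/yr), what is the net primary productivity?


NPP = GPP - Ra = 1144 - 241 = 903 g C/m^2/yr

903 g C/m^2/yr


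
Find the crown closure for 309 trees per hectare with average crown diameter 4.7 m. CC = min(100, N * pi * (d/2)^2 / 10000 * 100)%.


(d/2)^2 = (4.7/2)^2 = 2.35^2 = 5.5225
Crown area = 3.141593 * 5.5225 = 17.3494 m^2
N * area / 10000 * 100 = 309 * 17.3494 / 10000 * 100 = 53.6096
CC = min(100, 53.6096) = 53.6096 ≈ 53.6%

53.6%


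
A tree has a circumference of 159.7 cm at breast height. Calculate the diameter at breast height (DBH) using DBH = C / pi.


DBH = C / pi = 159.7 / 3.141593 = 50.8341 ≈ 50.83 cm

50.83 cm


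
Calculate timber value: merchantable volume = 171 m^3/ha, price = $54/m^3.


Value = 171 * 54 = $9234/ha

$9234/ha


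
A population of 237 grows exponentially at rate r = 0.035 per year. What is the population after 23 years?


r*t = 0.035 * 23 = 0.805
exp(0.805) = 2.23670
N = 237 * 2.23670 = 530.098 ≈ 530

530


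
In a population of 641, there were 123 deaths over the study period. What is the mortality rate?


Mortality rate = 123 / 641 = 0.191888 ≈ 0.1919

0.1919


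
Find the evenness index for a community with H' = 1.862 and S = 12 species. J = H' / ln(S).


ln(12) = 2.48491
J = H' / ln(S) = 1.862 / 2.48491 = 0.749323 ≈ 0.7493

0.7493


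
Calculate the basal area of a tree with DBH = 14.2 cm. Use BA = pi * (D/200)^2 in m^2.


D/200 = 14.2/200 = 0.071 m
(D/200)^2 = 0.071^2 = 0.005041
BA = 3.141593 * 0.005041 = 0.0158368 ≈ 0.0158 m^2

0.0158 m^2


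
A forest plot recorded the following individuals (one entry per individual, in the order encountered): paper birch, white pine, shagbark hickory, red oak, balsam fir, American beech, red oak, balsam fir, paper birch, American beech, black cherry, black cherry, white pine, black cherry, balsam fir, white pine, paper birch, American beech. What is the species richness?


Total individuals logged = 18
Distinct species (count of individuals): paper birch (3), white pine (3), shagbark hickory (1), red oak (2), balsam fir (3), American beech (3), black cherry (3)
Species richness = number of distinct species = 7

7


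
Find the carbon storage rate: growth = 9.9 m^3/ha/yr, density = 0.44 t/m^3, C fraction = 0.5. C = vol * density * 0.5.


C = 9.9 * 0.44 * 0.5 = 2.178 ≈ 2.18 t C/ha/yr

2.18 t C/ha/yr


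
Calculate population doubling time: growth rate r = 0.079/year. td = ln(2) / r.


td = ln(2) / 0.079 = 0.693147 / 0.079 = 8.77401 ≈ 8.8 years

8.8 years


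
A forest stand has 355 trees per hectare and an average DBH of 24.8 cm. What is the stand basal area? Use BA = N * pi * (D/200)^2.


(D/200)^2 = (24.8/200)^2 = 0.124^2 = 0.015376
Individual BA = 3.141593 * 0.015376 = 0.0483051 m^2
Stand BA = 355 * 0.0483051 = 17.1483 ≈ 17.15 m^2/ha

17.15 m^2/ha


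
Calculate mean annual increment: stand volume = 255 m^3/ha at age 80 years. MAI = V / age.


MAI = 255 / 80 = 3.1875 ≈ 3.19 m^3/ha/yr

3.19 m^3/ha/yr


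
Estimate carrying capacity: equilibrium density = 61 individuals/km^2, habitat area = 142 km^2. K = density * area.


K = 61 * 142 = 8662 individuals

8662 individuals


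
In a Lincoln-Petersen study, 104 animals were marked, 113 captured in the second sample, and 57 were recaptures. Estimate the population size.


N = M * C / R = 104 * 113 / 57 = 11752 / 57 = 206.18 ≈ 206

206 individuals


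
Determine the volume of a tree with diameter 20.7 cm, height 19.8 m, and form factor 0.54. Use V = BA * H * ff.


(D/200)^2 = (20.7/200)^2 = 0.1035^2 = 0.01071225
BA = 3.141593 * 0.01071225 = 0.0336535 m^2
V = 0.0336535 * 19.8 * 0.54 = 0.359823 ≈ 0.360 m^3

0.360 m^3


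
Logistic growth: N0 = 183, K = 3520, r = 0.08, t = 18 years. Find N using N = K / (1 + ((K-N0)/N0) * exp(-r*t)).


(K - N0)/N0 = (3520 - 183)/183 = 3337/183 = 18.2350
r*t = 0.08 * 18 = 1.44; exp(-1.44) = 0.236928
18.2350 * 0.236928 = 4.32038
1 + 4.32038 = 5.32038
N = 3520 / 5.32038 = 661.607 ≈ 662

662


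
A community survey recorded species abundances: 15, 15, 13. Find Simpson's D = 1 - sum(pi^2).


Total N = 15 + 15 + 13 = 43
Per-species terms:
  p = 15/43 = 0.348837; p^2 = 0.348837^2 = 0.121687
  p = 15/43 = 0.348837; p^2 = 0.348837^2 = 0.121687
  p = 13/43 = 0.302326; p^2 = 0.302326^2 = 0.091401
sum(p^2) = 0.121687 + 0.121687 + 0.091401 = 0.334775
D = 1 - 0.334775 = 0.665225 ≈ 0.6652

0.6652


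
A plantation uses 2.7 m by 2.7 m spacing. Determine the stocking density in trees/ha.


N = 10000 / 2.7^2 = 10000 / 7.29 = 1371.74 ≈ 1372 trees/ha

1372 trees/ha


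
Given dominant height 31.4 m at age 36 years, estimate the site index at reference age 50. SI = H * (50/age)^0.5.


50/36 = 1.38889
(1.38889)^0.5 = 1.17851
SI = 31.4 * 1.17851 = 37.0052 ≈ 37.0 m

37.0 m


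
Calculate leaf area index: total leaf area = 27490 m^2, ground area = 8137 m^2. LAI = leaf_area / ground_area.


LAI = 27490 / 8137 = 3.3784 ≈ 3.38

3.38


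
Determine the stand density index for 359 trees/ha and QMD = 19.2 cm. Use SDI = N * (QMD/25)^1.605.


QMD/25 = 19.2/25 = 0.768
(0.768)^1.605 = exp(1.605 * ln(0.768)) = exp(1.605 * (-0.263966)) = exp(-0.423665) = 0.654643
SDI = 359 * 0.654643 = 235.017 ≈ 235

235


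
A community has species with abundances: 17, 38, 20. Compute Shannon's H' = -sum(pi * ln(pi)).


Total N = 17 + 38 + 20 = 75
Per-species terms:
  p = 17/75 = 0.226667; ln(p) = -1.484273; p*ln(p) = 0.226667 * (-1.484273) = -0.336436
  p = 38/75 = 0.506667; ln(p) = -0.679901; p*ln(p) = 0.506667 * (-0.679901) = -0.344483
  p = 20/75 = 0.266667; ln(p) = -1.321755; p*ln(p) = 0.266667 * (-1.321755) = -0.352468
sum(p*ln(p)) = (-0.336436) + (-0.344483) + (-0.352468) = -1.033387
H' = -(-1.033387) = 1.033387 ≈ 1.0334

1.0334


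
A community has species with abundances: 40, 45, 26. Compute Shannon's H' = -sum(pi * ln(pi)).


Total N = 40 + 45 + 26 = 111
Per-species terms:
  p = 40/111 = 0.360360; ln(p) = -1.020652; p*ln(p) = 0.360360 * (-1.020652) = -0.367802
  p = 45/111 = 0.405405; ln(p) = -0.902869; p*ln(p) = 0.405405 * (-0.902869) = -0.366028
  p = 26/111 = 0.234234; ln(p) = -1.451435; p*ln(p) = 0.234234 * (-1.451435) = -0.339975
sum(p*ln(p)) = (-0.367802) + (-0.366028) + (-0.339975) = -1.073805
H' = -(-1.073805) = 1.073805 ≈ 1.0738

1.0738


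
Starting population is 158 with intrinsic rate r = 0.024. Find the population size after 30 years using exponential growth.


r*t = 0.024 * 30 = 0.72
exp(0.72) = 2.05443
N = 158 * 2.05443 = 324.600 ≈ 325

325


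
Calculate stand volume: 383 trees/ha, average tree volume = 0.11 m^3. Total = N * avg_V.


V_stand = 383 * 0.11 = 42.13 ≈ 42.1 m^3/ha

42.1 m^3/ha


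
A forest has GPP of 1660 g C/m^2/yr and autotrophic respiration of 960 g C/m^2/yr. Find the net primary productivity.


NPP = GPP - Ra = 1660 - 960 = 700 g C/m^2/yr

700 g C/m^2/yr


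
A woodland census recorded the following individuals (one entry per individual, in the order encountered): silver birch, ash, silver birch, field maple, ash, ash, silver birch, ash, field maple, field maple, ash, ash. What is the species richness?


Total individuals logged = 12
Distinct species (count of individuals): silver birch (3), ash (6), field maple (3)
Species richness = number of distinct species = 3

3


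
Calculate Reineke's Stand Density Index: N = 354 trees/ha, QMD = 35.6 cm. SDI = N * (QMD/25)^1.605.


QMD/25 = 35.6/25 = 1.424
(1.424)^1.605 = exp(1.605 * ln(1.424)) = exp(1.605 * 0.353470) = exp(0.567319) = 1.76353
SDI = 354 * 1.76353 = 624.290 ≈ 624

624


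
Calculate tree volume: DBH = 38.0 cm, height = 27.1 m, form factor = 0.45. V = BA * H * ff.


(D/200)^2 = (38.0/200)^2 = 0.19^2 = 0.0361
BA = 3.141593 * 0.0361 = 0.113412 m^2
V = 0.113412 * 27.1 * 0.45 = 1.38306 ≈ 1.383 m^3

1.383 m^3


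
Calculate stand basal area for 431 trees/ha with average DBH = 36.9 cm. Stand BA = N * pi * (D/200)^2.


(D/200)^2 = (36.9/200)^2 = 0.1845^2 = 0.03404025
Individual BA = 3.141593 * 0.03404025 = 0.106941 m^2
Stand BA = 431 * 0.106941 = 46.0916 ≈ 46.09 m^2/ha

46.09 m^2/ha


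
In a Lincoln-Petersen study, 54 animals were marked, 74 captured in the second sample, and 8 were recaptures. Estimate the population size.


N = M * C / R = 54 * 74 / 8 = 3996 / 8 = 499.50 ≈ 500

500 individuals


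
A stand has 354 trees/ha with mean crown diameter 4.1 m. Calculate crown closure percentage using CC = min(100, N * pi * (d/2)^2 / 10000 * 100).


(d/2)^2 = (4.1/2)^2 = 2.05^2 = 4.2025
Crown area = 3.141593 * 4.2025 = 13.2025 m^2
N * area / 10000 * 100 = 354 * 13.2025 / 10000 * 100 = 46.7369
CC = min(100, 46.7369) = 46.7369 ≈ 46.7%

46.7%


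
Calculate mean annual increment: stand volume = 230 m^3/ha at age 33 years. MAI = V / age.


MAI = 230 / 33 = 6.9697 ≈ 6.97 m^3/ha/yr

6.97 m^3/ha/yr


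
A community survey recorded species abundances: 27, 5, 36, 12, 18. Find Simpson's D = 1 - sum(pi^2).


Total N = 27 + 5 + 36 + 12 + 18 = 98
Per-species terms:
  p = 27/98 = 0.275510; p^2 = 0.275510^2 = 0.075906
  p = 5/98 = 0.051020; p^2 = 0.051020^2 = 0.002603
  p = 36/98 = 0.367347; p^2 = 0.367347^2 = 0.134944
  p = 12/98 = 0.122449; p^2 = 0.122449^2 = 0.014994
  p = 18/98 = 0.183673; p^2 = 0.183673^2 = 0.033736
sum(p^2) = 0.075906 + 0.002603 + 0.134944 + 0.014994 + 0.033736 = 0.262183
D = 1 - 0.262183 = 0.737817 ≈ 0.7378

0.7378


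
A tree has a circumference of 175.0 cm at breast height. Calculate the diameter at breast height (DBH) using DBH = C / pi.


DBH = C / pi = 175.0 / 3.141593 = 55.7042 ≈ 55.70 cm

55.70 cm


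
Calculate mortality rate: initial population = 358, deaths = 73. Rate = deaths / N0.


Mortality rate = 73 / 358 = 0.203911 ≈ 0.2039

0.2039


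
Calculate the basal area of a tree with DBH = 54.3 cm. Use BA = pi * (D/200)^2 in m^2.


D/200 = 54.3/200 = 0.2715 m
(D/200)^2 = 0.2715^2 = 0.07371225
BA = 3.141593 * 0.07371225 = 0.231574 ≈ 0.2316 m^2

0.2316 m^2


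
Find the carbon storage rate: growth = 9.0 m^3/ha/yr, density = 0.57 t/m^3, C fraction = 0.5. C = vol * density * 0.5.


C = 9.0 * 0.57 * 0.5 = 2.565 ≈ 2.57 t C/ha/yr

2.57 t C/ha/yr


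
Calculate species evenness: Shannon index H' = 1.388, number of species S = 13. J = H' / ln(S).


ln(13) = 2.56495
J = H' / ln(S) = 1.388 / 2.56495 = 0.541141 ≈ 0.5411

0.5411


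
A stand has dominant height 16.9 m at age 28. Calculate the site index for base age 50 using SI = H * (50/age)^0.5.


50/28 = 1.78571
(1.78571)^0.5 = 1.33630
SI = 16.9 * 1.33630 = 22.5835 ≈ 22.6 m

22.6 m


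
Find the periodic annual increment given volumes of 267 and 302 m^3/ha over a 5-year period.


PAI = (V2 - V1) / period = (302 - 267) / 5 = 35 / 5 = 7.00 m^3/ha/yr

7.00 m^3/ha/yr


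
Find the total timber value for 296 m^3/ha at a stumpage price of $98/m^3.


Value = 296 * 98 = $29008/ha

$29008/ha


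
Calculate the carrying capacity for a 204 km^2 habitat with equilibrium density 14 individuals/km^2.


K = 14 * 204 = 2856 individuals

2856 individuals


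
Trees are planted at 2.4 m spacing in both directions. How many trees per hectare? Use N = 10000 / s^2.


N = 10000 / 2.4^2 = 10000 / 5.76 = 1736.11 ≈ 1736 trees/ha

1736 trees/ha


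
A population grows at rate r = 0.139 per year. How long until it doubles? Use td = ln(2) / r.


td = ln(2) / 0.139 = 0.693147 / 0.139 = 4.98667 ≈ 5.0 years

5.0 years


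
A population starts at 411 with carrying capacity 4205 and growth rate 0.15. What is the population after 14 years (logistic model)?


(K - N0)/N0 = (4205 - 411)/411 = 3794/411 = 9.23114
r*t = 0.15 * 14 = 2.1; exp(-2.1) = 0.122456
9.23114 * 0.122456 = 1.13041
1 + 1.13041 = 2.13041
N = 4205 / 2.13041 = 1973.80 ≈ 1974

1974


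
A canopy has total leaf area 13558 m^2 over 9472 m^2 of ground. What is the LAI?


LAI = 13558 / 9472 = 1.4314 ≈ 1.43

1.43


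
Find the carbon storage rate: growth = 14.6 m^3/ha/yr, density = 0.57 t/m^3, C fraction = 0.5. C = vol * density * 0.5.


C = 14.6 * 0.57 * 0.5 = 4.161 ≈ 4.16 t C/ha/yr

4.16 t C/ha/yr


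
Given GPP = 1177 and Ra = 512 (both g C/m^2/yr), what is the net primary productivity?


NPP = GPP - Ra = 1177 - 512 = 665 g C/m^2/yr

665 g C/m^2/yr


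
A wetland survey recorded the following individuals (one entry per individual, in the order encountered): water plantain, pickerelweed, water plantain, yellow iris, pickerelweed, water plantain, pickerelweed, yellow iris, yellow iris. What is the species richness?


Total individuals logged = 9
Distinct species (count of individuals): water plantain (3), pickerelweed (3), yellow iris (3)
Species richness = number of distinct species = 3

3


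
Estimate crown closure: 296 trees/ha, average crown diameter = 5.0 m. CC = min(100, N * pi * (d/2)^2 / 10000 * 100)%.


(d/2)^2 = (5.0/2)^2 = 2.5^2 = 6.25
Crown area = 3.141593 * 6.25 = 19.6350 m^2
N * area / 10000 * 100 = 296 * 19.6350 / 10000 * 100 = 58.1196
CC = min(100, 58.1196) = 58.1196 ≈ 58.1%

58.1%


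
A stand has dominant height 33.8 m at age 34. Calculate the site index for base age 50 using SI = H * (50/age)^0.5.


50/34 = 1.47059
(1.47059)^0.5 = 1.21268
SI = 33.8 * 1.21268 = 40.9886 ≈ 41.0 m

41.0 m


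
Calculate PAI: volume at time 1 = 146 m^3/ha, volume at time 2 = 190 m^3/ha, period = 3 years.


PAI = (V2 - V1) / period = (190 - 146) / 3 = 44 / 3 = 14.6667 ≈ 14.67 m^3/ha/yr

14.67 m^3/ha/yr


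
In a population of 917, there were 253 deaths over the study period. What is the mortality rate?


Mortality rate = 253 / 917 = 0.275900 ≈ 0.2759

0.2759


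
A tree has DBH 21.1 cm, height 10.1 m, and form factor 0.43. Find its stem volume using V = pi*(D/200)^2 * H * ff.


(D/200)^2 = (21.1/200)^2 = 0.1055^2 = 0.01113025
BA = 3.141593 * 0.01113025 = 0.0349667 m^2
V = 0.0349667 * 10.1 * 0.43 = 0.151860 ≈ 0.152 m^3

0.152 m^3


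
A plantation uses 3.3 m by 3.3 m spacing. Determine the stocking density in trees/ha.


N = 10000 / 3.3^2 = 10000 / 10.89 = 918.274 ≈ 918 trees/ha

918 trees/ha


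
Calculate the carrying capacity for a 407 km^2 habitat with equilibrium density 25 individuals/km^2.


K = 25 * 407 = 10175 individuals

10175 individuals


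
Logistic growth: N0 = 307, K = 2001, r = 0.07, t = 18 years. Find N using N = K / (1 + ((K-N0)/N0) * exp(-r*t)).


(K - N0)/N0 = (2001 - 307)/307 = 1694/307 = 5.51792
r*t = 0.07 * 18 = 1.26; exp(-1.26) = 0.283654
5.51792 * 0.283654 = 1.56518
1 + 1.56518 = 2.56518
N = 2001 / 2.56518 = 780.062 ≈ 780

780


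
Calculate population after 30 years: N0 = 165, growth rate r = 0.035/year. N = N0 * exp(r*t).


r*t = 0.035 * 30 = 1.05
exp(1.05) = 2.85765
N = 165 * 2.85765 = 471.512 ≈ 472

472


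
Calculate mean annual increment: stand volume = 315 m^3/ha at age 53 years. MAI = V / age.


MAI = 315 / 53 = 5.9434 ≈ 5.94 m^3/ha/yr

5.94 m^3/ha/yr


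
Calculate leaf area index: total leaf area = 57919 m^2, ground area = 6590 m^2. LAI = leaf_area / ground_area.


LAI = 57919 / 6590 = 8.7889 ≈ 8.79

8.79


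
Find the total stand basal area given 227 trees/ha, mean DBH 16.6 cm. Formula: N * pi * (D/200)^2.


(D/200)^2 = (16.6/200)^2 = 0.083^2 = 0.006889
Individual BA = 3.141593 * 0.006889 = 0.0216424 m^2
Stand BA = 227 * 0.0216424 = 4.91282 ≈ 4.91 m^2/ha

4.91 m^2/ha


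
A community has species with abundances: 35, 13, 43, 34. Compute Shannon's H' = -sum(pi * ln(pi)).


Total N = 35 + 13 + 43 + 34 = 125
Per-species terms:
  p = 35/125 = 0.280000; ln(p) = -1.272966; p*ln(p) = 0.280000 * (-1.272966) = -0.356430
  p = 13/125 = 0.104000; ln(p) = -2.263364; p*ln(p) = 0.104000 * (-2.263364) = -0.235390
  p = 43/125 = 0.344000; ln(p) = -1.067114; p*ln(p) = 0.344000 * (-1.067114) = -0.367087
  p = 34/125 = 0.272000; ln(p) = -1.301953; p*ln(p) = 0.272000 * (-1.301953) = -0.354131
sum(p*ln(p)) = (-0.356430) + (-0.235390) + (-0.367087) + (-0.354131) = -1.313038
H' = -(-1.313038) = 1.313038 ≈ 1.3130

1.3130


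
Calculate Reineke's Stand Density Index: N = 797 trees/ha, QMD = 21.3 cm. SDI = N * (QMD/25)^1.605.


QMD/25 = 21.3/25 = 0.852
(0.852)^1.605 = exp(1.605 * ln(0.852)) = exp(1.605 * (-0.160169)) = exp(-0.257071) = 0.773313
SDI = 797 * 0.773313 = 616.330 ≈ 616

616


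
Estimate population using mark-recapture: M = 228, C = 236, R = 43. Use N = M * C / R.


N = M * C / R = 228 * 236 / 43 = 53808 / 43 = 1251.35 ≈ 1251

1251 individuals


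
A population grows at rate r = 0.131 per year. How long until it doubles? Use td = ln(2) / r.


td = ln(2) / 0.131 = 0.693147 / 0.131 = 5.29120 ≈ 5.3 years

5.3 years


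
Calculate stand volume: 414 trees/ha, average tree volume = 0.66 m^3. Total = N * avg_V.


V_stand = 414 * 0.66 = 273.24 ≈ 273.2 m^3/ha

273.2 m^3/ha


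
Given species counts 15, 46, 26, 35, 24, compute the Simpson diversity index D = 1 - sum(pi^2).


Total N = 15 + 46 + 26 + 35 + 24 = 146
Per-species terms:
  p = 15/146 = 0.102740; p^2 = 0.102740^2 = 0.010556
  p = 46/146 = 0.315068; p^2 = 0.315068^2 = 0.099268
  p = 26/146 = 0.178082; p^2 = 0.178082^2 = 0.031713
  p = 35/146 = 0.239726; p^2 = 0.239726^2 = 0.057469
  p = 24/146 = 0.164384; p^2 = 0.164384^2 = 0.027022
sum(p^2) = 0.010556 + 0.099268 + 0.031713 + 0.057469 + 0.027022 = 0.226028
D = 1 - 0.226028 = 0.773972 ≈ 0.7740

0.7740


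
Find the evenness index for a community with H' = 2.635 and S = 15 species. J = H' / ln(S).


ln(15) = 2.70805
J = H' / ln(S) = 2.635 / 2.70805 = 0.973025 ≈ 0.9730

0.9730


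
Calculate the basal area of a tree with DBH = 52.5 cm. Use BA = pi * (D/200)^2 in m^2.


D/200 = 52.5/200 = 0.2625 m
(D/200)^2 = 0.2625^2 = 0.06890625
BA = 3.141593 * 0.06890625 = 0.216475 ≈ 0.2165 m^2

0.2165 m^2


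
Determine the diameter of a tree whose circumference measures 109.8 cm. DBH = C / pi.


DBH = C / pi = 109.8 / 3.141593 = 34.9504 ≈ 34.95 cm

34.95 cm


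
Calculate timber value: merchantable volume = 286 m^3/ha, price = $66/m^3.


Value = 286 * 66 = $18876/ha

$18876/ha


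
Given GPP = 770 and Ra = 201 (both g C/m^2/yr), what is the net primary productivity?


NPP = GPP - Ra = 770 - 201 = 569 g C/m^2/yr

569 g C/m^2/yr


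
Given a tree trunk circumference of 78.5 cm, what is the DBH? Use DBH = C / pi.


DBH = C / pi = 78.5 / 3.141593 = 24.9873 ≈ 24.99 cm

24.99 cm


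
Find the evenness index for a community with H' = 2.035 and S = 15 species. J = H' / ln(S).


ln(15) = 2.70805
J = H' / ln(S) = 2.035 / 2.70805 = 0.751463 ≈ 0.7515

0.7515
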